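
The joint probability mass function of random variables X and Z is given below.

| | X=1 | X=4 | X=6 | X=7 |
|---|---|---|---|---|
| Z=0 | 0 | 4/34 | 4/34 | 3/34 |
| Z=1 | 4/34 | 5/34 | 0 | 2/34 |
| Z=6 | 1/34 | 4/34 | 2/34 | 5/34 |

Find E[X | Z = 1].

38/11

P(Z = 1) = 11/34.
Σ X·P over the event = 1·(4/34) + 4·(5/34) + 7·(2/34) = 19/17.
E[X | Z = 1] = (19/17) / (11/34) = 38/11.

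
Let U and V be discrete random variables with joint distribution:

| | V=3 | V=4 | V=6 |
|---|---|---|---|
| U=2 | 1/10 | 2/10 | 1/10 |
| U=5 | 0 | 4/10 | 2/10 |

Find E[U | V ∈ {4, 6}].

4

P(V ∈ {4, 6}) = 9/10.
Σ U·P over the event = 2·(2/10) + 2·(1/10) + 5·(4/10) + 5·(2/10) = 18/5.
E[U | V ∈ {4, 6}] = (18/5) / (9/10) = 4.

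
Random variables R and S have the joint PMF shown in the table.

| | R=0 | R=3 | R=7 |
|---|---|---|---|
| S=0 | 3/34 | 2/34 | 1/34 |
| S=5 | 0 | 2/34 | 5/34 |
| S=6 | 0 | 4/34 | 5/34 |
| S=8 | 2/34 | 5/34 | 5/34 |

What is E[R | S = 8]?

25/6

P(S = 8) = 6/17.
Σ R·P over the event = 0·(2/34) + 3·(5/34) + 7·(5/34) = 25/17.
E[R | S = 8] = (25/17) / (6/17) = 25/6.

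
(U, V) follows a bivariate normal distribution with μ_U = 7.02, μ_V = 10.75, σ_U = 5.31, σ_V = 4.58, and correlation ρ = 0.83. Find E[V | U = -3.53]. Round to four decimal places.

3.1973

E[V | U=x] = μ_V + ρ(σ_V/σ_U)(x − μ_U) for jointly normal variables.
E[V | U=-3.53] = 10.75 + (0.83)·(4.58/5.31)·(-3.53 − (7.02)) = 10.75 + (0.715895)·(-10.55) = 3.1973.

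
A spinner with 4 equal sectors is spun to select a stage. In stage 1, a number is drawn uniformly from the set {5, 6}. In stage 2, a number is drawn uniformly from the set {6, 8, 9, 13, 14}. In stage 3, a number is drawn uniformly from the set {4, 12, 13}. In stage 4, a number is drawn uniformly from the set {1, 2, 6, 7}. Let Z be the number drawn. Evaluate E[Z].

175/24

E[Z | stage 1] = (5+6)/2 = 11/2.
E[Z | stage 2] = (6+8+9+13+14)/5 = 10.
E[Z | stage 3] = (4+12+13)/3 = 29/3.
E[Z | stage 4] = (1+2+6+7)/4 = 4.
By the law of total expectation,
E[Z] = (1/4)·(11/2) + (1/4)·(10) + (1/4)·(29/3) + (1/4)·(4) = 175/24.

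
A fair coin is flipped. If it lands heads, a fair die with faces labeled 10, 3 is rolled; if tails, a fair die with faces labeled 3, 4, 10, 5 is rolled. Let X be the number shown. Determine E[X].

E[X | heads] = (10+3)/2 = 13/2.
E[X | tails] = (3+4+10+5)/4 = 11/2.
E[X] = (1/2)·(13/2) + (1/2)·(11/2) = 6.

6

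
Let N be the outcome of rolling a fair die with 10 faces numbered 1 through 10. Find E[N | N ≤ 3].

2

Given N ≤ 3, N is equally likely to be any of {1, 2, 3}.
E[N | N ≤ 3] = (1 + 2 + 3) / 3 = 2.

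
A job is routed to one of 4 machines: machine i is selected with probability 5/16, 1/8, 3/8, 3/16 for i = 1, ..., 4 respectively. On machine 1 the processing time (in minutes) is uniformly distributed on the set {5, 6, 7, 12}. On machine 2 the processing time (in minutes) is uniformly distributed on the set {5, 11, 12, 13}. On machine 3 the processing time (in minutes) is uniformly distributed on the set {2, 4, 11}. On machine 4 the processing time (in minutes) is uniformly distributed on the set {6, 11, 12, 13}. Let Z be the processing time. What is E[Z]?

E[Z | machine 1] = (5+6+7+12)/4 = 15/2.
E[Z | machine 2] = (5+11+12+13)/4 = 41/4.
E[Z | machine 3] = (2+4+11)/3 = 17/3.
E[Z | machine 4] = (6+11+12+13)/4 = 21/2.
E[Z] = (5/16)·(15/2) + (1/8)·(41/4) + (3/8)·(17/3) + (3/16)·(21/2) = 247/32.

247/32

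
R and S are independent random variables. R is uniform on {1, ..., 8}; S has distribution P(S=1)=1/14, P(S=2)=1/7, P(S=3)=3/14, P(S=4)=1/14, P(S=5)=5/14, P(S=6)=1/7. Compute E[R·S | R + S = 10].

292/13

P(R + S = 10) = 13/112.
Summing RS·P(x,y) over outcomes with R + S = 10 gives 73/28.
E[R·S | R + S = 10] = (73/28) / (13/112) = 292/13.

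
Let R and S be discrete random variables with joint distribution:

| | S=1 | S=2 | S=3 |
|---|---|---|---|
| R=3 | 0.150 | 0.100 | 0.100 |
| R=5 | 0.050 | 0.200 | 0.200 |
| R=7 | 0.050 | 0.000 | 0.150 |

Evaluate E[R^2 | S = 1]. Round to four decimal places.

20.2000

P(S = 1) = 0.250.
Σ R^2·P over the event = 9·(0.150) + 25·(0.050) + 49·(0.050) = 5.050.
E[R^2 | S = 1] = (5.050) / (0.250) = 20.2000.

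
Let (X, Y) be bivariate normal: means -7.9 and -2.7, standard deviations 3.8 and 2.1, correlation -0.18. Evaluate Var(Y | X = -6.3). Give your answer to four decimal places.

For a bivariate normal, Var(Y | X=x) = σ_Y²(1 − ρ²).
Var(Y | X=-6.3) = (2.1)²·(1 − (-0.18)²) = 4.41·0.9676 = 4.2671.

4.2671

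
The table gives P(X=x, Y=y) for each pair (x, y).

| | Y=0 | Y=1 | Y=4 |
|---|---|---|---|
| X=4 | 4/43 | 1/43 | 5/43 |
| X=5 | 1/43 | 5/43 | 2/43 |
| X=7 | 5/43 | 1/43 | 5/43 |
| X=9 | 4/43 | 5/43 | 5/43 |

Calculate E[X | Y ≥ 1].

191/29

P(Y ≥ 1) = 29/43.
Σ X·P over the event = 4·(1/43) + 4·(5/43) + 5·(5/43) + 5·(2/43) + 7·(1/43) + 7·(5/43) + 9·(5/43) + 9·(5/43) = 191/43.
E[X | Y ≥ 1] = (191/43) / (29/43) = 191/29.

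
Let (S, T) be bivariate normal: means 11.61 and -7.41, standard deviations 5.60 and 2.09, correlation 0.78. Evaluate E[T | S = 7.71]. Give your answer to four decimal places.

The regression of T on S has slope ρ·σ_T/σ_S and passes through (μ_S, μ_T).
E[T | S=7.71] = -7.41 + (0.78)·(2.09/5.60)·(7.71 − (11.61)) = -7.41 + (0.29111)·(-3.9) = -8.5453.

-8.5453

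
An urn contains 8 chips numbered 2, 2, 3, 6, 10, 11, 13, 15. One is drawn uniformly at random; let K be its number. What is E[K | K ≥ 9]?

49/4

P(K ≥ 9) = 1/2.
Σ over the event: 10·1/8 + 11·1/8 + 13·1/8 + 15·1/8 = 49/8.
E[K | K ≥ 9] = (49/8) / (1/2) = 49/4.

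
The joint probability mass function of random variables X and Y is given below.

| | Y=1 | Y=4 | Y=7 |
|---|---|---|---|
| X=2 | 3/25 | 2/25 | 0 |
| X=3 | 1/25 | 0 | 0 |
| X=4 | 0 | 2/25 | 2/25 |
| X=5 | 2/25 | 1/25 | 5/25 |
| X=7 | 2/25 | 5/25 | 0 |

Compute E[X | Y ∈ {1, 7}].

P(Y ∈ {1, 7}) = 3/5.
Σ X·P over the event = 2·(3/25) + 3·(1/25) + 4·(2/25) + 5·(2/25) + 5·(5/25) + 7·(2/25) = 66/25.
E[X | Y ∈ {1, 7}] = (66/25) / (3/5) = 22/5.

22/5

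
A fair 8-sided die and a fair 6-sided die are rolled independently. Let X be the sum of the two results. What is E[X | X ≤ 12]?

344/45

P(X ≤ 12) = 15/16.
E[X | X ≤ 12] = (43/6) / (15/16) = 344/45.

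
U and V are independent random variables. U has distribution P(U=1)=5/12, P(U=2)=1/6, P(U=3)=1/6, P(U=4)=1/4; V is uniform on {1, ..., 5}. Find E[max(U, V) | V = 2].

P(V = 2) = 1/5.
Summing max(U,V)·P(x,y) over outcomes with V = 2 gives 8/15.
E[max(U, V) | V = 2] = (8/15) / (1/5) = 8/3.

8/3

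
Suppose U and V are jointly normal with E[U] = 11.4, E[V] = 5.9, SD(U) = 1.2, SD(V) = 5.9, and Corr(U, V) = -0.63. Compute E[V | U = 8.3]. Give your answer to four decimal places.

15.5023

The regression of V on U has slope ρ·σ_V/σ_U and passes through (μ_U, μ_V).
E[V | U=8.3] = 5.9 + (-0.63)·(5.9/1.2)·(8.3 − (11.4)) = 5.9 + (-3.0975)·(-3.1) = 15.5023.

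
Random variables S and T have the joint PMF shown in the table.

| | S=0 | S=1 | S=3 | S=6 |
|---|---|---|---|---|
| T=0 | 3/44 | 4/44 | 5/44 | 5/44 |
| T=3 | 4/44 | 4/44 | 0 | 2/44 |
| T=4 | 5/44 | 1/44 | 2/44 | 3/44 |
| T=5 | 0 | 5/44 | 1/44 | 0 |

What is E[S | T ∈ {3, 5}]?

P(T ∈ {3, 5}) = 4/11.
Σ S·P over the event = 0·(4/44) + 1·(4/44) + 1·(5/44) + 3·(1/44) + 6·(2/44) = 6/11.
E[S | T ∈ {3, 5}] = (6/11) / (4/11) = 3/2.

3/2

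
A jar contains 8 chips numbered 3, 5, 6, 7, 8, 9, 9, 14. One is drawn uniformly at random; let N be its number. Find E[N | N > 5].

P(N > 5) = 3/4.
Σ over the event: 6·1/8 + 7·1/8 + 8·1/8 + 9·1/4 + 14·1/8 = 53/8.
E[N | N > 5] = (53/8) / (3/4) = 53/6.

53/6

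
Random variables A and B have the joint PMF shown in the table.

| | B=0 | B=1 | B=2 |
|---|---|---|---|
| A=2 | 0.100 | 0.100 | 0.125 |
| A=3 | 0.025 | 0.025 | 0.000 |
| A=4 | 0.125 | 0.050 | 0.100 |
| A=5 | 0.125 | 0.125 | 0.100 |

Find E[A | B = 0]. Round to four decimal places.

P(B = 0) = 0.375.
Σ A·P over the event = 2·(0.100) + 3·(0.025) + 4·(0.125) + 5·(0.125) = 1.400.
E[A | B = 0] = (1.400) / (0.375) = 3.7333.

3.7333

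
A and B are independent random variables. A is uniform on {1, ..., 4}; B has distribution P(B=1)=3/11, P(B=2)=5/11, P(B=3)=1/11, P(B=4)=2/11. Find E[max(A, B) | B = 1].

P(B = 1) = 3/11.
Summing max(A,B)·P(x,y) over outcomes with B = 1 gives 15/22.
E[max(A, B) | B = 1] = (15/22) / (3/11) = 5/2.

5/2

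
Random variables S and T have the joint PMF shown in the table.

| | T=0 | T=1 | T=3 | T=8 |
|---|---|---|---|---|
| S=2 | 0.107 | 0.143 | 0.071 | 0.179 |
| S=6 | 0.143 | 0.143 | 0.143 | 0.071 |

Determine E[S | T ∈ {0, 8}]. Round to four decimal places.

P(T ∈ {0, 8}) = 0.500.
Σ S·P over the event = 2·(0.107) + 2·(0.179) + 6·(0.143) + 6·(0.071) = 1.856.
E[S | T ∈ {0, 8}] = (1.856) / (0.500) = 3.7120.

3.7120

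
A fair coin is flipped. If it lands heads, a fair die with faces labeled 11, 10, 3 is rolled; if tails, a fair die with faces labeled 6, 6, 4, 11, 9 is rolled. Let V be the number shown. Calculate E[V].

38/5

E[V | heads] = (11+10+3)/3 = 8.
E[V | tails] = (6+6+4+11+9)/5 = 36/5.
By the law of total expectation,
E[V] = (1/2)·(8) + (1/2)·(36/5) = 38/5.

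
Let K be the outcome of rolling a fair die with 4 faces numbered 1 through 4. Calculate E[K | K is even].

3

Given K is even, K is equally likely to be any of {2, 4}.
E[K | K is even] = (2 + 4) / 2 = 3.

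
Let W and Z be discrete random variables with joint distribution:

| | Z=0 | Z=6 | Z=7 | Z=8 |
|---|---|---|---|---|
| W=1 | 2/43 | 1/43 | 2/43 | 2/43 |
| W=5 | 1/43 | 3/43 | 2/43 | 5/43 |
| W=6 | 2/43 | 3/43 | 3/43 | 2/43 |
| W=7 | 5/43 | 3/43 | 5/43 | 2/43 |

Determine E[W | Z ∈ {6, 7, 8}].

173/33

P(Z ∈ {6, 7, 8}) = 33/43.
Summing W·P(W=x,Z=y) over the conditioning event gives 173/43.
E[W | Z ∈ {6, 7, 8}] = (173/43) / (33/43) = 173/33.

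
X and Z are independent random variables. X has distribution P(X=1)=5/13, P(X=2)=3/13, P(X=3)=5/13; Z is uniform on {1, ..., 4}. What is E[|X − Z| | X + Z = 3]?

P(X + Z = 3) = 2/13.
Summing |X−Z|·P(x,y) over outcomes with X + Z = 3 gives 2/13.
E[|X − Z| | X + Z = 3] = (2/13) / (2/13) = 1.

1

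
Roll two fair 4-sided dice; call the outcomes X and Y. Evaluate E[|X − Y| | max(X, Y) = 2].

2/3

Outcomes with max(X, Y) = 2: (1,2), (2,1), (2,2), each with probability 1/16.
E[|X − Y| | max(X, Y) = 2] = (1 + 1 + 0) / 3 = 2/3.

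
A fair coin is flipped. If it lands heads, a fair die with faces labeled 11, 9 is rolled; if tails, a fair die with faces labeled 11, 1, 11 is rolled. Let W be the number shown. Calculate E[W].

53/6

E[W | heads] = (11+9)/2 = 10.
E[W | tails] = (11+1+11)/3 = 23/3.
E[W] = (1/2)·(10) + (1/2)·(23/3) = 53/6.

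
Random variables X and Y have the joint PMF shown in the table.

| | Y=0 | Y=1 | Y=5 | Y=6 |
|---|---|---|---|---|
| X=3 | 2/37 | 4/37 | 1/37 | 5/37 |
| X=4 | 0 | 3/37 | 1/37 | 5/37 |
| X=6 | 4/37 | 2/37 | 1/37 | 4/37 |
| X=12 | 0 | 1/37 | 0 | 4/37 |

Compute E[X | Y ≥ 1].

168/31

P(Y ≥ 1) = 31/37.
Summing X·P(X=x,Y=y) over the conditioning event gives 168/37.
E[X | Y ≥ 1] = (168/37) / (31/37) = 168/31.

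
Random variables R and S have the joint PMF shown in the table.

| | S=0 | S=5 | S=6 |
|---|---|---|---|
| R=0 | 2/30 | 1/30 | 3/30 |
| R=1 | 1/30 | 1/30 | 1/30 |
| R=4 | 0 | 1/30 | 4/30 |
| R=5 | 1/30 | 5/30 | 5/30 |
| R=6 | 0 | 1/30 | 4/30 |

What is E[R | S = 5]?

4

P(S = 5) = 3/10.
Σ R·P over the event = 0·(1/30) + 1·(1/30) + 4·(1/30) + 5·(5/30) + 6·(1/30) = 6/5.
E[R | S = 5] = (6/5) / (3/10) = 4.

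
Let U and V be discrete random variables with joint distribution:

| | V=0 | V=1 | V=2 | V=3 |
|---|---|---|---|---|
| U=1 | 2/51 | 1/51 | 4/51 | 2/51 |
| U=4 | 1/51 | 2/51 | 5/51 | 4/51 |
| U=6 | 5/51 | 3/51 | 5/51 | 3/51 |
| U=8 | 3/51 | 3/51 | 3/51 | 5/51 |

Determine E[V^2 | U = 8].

30/7

P(U = 8) = 14/51.
Σ V^2·P over the event = 0·(3/51) + 1·(3/51) + 4·(3/51) + 9·(5/51) = 20/17.
E[V^2 | U = 8] = (20/17) / (14/51) = 30/7.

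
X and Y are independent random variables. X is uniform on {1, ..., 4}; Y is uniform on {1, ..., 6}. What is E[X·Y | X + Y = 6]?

15/2

Outcomes with X + Y = 6: (1,5), (2,4), (3,3), (4,2), each with probability 1/24.
E[X·Y | X + Y = 6] = (5 + 8 + 9 + 8) / 4 = 15/2.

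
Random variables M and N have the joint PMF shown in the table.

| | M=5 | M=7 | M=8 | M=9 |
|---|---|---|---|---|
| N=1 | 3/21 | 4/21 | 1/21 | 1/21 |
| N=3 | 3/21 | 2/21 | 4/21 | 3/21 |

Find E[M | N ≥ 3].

22/3

P(N ≥ 3) = 4/7.
Σ M·P over the event = 5·(3/21) + 7·(2/21) + 8·(4/21) + 9·(3/21) = 88/21.
E[M | N ≥ 3] = (88/21) / (4/7) = 22/3.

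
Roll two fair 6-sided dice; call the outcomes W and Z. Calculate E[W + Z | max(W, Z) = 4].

44/7

Outcomes with max(W, Z) = 4: (1,4), (2,4), (3,4), (4,1), (4,2), (4,3), (4,4), each with probability 1/36.
E[W + Z | max(W, Z) = 4] = (5 + 6 + 7 + 5 + 6 + 7 + 8) / 7 = 44/7.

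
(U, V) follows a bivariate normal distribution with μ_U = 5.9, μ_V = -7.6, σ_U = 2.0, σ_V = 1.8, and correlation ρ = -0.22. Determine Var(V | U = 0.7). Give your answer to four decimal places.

Var(V | U=x) = (1 − ρ²)·σ_V².
Var(V | U=0.7) = (1.8)²·(1 − (-0.22)²) = 3.24·0.9516 = 3.0832.

3.0832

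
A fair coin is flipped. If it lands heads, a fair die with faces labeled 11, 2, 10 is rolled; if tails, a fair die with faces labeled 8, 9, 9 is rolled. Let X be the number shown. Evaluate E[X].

49/6

E[X | heads] = (11+2+10)/3 = 23/3.
E[X | tails] = (8+9+9)/3 = 26/3.
E[X] = (1/2)·(23/3) + (1/2)·(26/3) = 49/6.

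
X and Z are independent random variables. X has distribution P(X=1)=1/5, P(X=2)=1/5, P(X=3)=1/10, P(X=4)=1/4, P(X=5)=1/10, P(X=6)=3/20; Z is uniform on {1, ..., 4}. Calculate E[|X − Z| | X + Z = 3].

1

P(X + Z = 3) = 1/10.
Summing |X−Z|·P(x,y) over outcomes with X + Z = 3 gives 1/10.
E[|X − Z| | X + Z = 3] = (1/10) / (1/10) = 1.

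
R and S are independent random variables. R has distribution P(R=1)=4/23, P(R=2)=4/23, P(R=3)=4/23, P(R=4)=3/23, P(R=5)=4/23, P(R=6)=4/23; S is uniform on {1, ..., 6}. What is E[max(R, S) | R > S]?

P(R > S) = 19/46.
Summing max(R,S)·P(x,y) over outcomes with R > S gives 134/69.
E[max(R, S) | R > S] = (134/69) / (19/46) = 268/57.

268/57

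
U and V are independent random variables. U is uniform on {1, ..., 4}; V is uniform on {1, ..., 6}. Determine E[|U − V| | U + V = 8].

Outcomes with U + V = 8: (2,6), (3,5), (4,4), each with probability 1/24.
E[|U − V| | U + V = 8] = (4 + 2 + 0) / 3 = 2.

2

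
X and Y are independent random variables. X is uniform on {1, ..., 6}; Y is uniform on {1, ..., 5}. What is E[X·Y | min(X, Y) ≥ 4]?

Outcomes with min(X, Y) ≥ 4: (4,4), (4,5), (5,4), (5,5), (6,4), (6,5), each with probability 1/30.
E[X·Y | min(X, Y) ≥ 4] = (16 + 20 + 20 + 25 + 24 + 30) / 6 = 45/2.

45/2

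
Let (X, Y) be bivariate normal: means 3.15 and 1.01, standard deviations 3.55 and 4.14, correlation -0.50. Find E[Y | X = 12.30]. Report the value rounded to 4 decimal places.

E[Y | X=x] = μ_Y + ρ(σ_Y/σ_X)(x − μ_X) for jointly normal variables.
E[Y | X=12.30] = 1.01 + (-0.50)·(4.14/3.55)·(12.30 − (3.15)) = 1.01 + (-0.5831)·(9.15) = -4.3254.

-4.3254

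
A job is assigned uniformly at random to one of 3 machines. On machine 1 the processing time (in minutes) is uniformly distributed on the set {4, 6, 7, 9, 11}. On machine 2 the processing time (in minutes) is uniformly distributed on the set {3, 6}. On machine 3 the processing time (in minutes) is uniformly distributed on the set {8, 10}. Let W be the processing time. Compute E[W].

E[W | machine 1] = (4+6+7+9+11)/5 = 37/5.
E[W | machine 2] = (3+6)/2 = 9/2.
E[W | machine 3] = (8+10)/2 = 9.
By the law of total expectation,
E[W] = (1/3)·(37/5) + (1/3)·(9/2) + (1/3)·(9) = 209/30.

209/30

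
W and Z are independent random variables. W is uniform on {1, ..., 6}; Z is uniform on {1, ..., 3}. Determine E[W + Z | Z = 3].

Outcomes with Z = 3: (1,3), (2,3), (3,3), (4,3), (5,3), (6,3), each with probability 1/18.
E[W + Z | Z = 3] = (4 + 5 + 6 + 7 + 8 + 9) / 6 = 13/2.

13/2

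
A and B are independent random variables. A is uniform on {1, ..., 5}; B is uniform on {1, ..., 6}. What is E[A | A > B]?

Outcomes with A > B: (2,1), (3,1), (3,2), (4,1), (4,2), (4,3), (5,1), (5,2), (5,3), (5,4), each with probability 1/30.
E[A | A > B] = (2 + 3 + 3 + 4 + 4 + 4 + 5 + 5 + 5 + 5) / 10 = 4.

4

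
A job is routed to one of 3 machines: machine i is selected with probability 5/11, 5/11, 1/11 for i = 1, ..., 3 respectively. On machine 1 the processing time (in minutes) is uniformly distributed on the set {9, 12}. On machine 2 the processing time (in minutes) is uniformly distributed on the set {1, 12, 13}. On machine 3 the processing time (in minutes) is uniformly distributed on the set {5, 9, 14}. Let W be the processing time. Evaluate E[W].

631/66

E[W | machine 1] = (9+12)/2 = 21/2.
E[W | machine 2] = (1+12+13)/3 = 26/3.
E[W | machine 3] = (5+9+14)/3 = 28/3.
E[W] = (5/11)·(21/2) + (5/11)·(26/3) + (1/11)·(28/3) = 631/66.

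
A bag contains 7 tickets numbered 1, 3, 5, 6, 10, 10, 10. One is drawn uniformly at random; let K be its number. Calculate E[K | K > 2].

22/3

P(K > 2) = 6/7.
Σ over the event: 3·1/7 + 5·1/7 + 6·1/7 + 10·3/7 = 44/7.
E[K | K > 2] = (44/7) / (6/7) = 22/3.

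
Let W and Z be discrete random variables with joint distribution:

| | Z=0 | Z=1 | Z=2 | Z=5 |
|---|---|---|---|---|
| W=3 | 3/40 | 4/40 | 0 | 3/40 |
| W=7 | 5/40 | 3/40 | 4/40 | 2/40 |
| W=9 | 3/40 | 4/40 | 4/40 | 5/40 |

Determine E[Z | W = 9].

P(W = 9) = 2/5.
Σ Z·P over the event = 0·(3/40) + 1·(4/40) + 2·(4/40) + 5·(5/40) = 37/40.
E[Z | W = 9] = (37/40) / (2/5) = 37/16.

37/16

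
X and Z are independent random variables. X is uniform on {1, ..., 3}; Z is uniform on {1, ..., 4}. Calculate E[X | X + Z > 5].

P(X + Z > 5) = 1/4.
Summing X·P(x,y) over outcomes with X + Z > 5 gives 2/3.
E[X | X + Z > 5] = (2/3) / (1/4) = 8/3.

8/3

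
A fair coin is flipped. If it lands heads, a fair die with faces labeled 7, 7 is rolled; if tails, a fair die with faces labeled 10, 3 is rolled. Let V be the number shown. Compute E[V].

E[V | heads] = (7+7)/2 = 7.
E[V | tails] = (10+3)/2 = 13/2.
E[V] = (1/2)·(7) + (1/2)·(13/2) = 27/4.

27/4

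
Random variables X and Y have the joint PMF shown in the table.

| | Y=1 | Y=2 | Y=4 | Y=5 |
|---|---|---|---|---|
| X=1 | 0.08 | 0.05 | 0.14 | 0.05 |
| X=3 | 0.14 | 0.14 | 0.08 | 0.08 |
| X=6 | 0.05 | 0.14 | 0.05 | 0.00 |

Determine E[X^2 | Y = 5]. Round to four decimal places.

5.9231

P(Y = 5) = 0.13.
Σ X^2·P over the event = 1·(0.05) + 9·(0.08) = 0.77.
E[X^2 | Y = 5] = (0.77) / (0.13) = 5.9231.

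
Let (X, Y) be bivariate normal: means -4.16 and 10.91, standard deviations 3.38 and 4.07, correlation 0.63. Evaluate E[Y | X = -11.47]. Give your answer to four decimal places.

5.3646

For a bivariate normal, E[Y | X=x] = μ_Y + ρ·(σ_Y/σ_X)·(x − μ_X).
E[Y | X=-11.47] = 10.91 + (0.63)·(4.07/3.38)·(-11.47 − (-4.16)) = 10.91 + (0.75861)·(-7.31) = 5.3646.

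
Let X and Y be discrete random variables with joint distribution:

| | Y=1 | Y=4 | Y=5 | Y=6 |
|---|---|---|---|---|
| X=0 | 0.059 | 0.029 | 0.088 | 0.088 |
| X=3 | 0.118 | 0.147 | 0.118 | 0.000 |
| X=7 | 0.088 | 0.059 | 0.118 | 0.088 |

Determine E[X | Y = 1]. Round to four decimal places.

3.6604

P(Y = 1) = 0.265.
Σ X·P over the event = 0·(0.059) + 3·(0.118) + 7·(0.088) = 0.970.
E[X | Y = 1] = (0.970) / (0.265) = 3.6604.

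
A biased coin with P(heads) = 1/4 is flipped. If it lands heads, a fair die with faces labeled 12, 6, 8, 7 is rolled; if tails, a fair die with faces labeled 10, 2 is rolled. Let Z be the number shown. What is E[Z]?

105/16

E[Z | heads] = (12+6+8+7)/4 = 33/4.
E[Z | tails] = (10+2)/2 = 6.
E[Z] = (1/4)·(33/4) + (3/4)·(6) = 105/16.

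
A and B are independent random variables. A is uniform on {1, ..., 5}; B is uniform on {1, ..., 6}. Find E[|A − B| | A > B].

2

Outcomes with A > B: (2,1), (3,1), (3,2), (4,1), (4,2), (4,3), (5,1), (5,2), (5,3), (5,4), each with probability 1/30.
E[|A − B| | A > B] = (1 + 2 + 1 + 3 + 2 + 1 + 4 + 3 + 2 + 1) / 10 = 2.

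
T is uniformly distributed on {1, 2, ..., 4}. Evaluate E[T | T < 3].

Given T < 3, T is equally likely to be any of {1, 2}.
E[T | T < 3] = (1 + 2) / 2 = 3/2.

3/2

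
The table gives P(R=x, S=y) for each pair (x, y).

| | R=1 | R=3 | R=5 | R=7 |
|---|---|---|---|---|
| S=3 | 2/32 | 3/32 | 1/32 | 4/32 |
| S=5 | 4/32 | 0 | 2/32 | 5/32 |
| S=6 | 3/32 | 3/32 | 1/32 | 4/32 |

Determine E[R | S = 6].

45/11

P(S = 6) = 11/32.
Summing R·P(R=x,S=y) over the conditioning event gives 45/32.
E[R | S = 6] = (45/32) / (11/32) = 45/11.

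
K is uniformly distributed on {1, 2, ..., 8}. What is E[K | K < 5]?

Given K < 5, K is equally likely to be any of {1, 2, 3, 4}.
E[K | K < 5] = (1 + 2 + 3 + 4) / 4 = 5/2.

5/2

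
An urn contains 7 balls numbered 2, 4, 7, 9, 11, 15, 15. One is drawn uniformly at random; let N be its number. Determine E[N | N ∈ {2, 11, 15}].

P(N ∈ {2, 11, 15}) = 4/7.
Σ over the event: 2·1/7 + 11·1/7 + 15·2/7 = 43/7.
E[N | N ∈ {2, 11, 15}] = (43/7) / (4/7) = 43/4.

43/4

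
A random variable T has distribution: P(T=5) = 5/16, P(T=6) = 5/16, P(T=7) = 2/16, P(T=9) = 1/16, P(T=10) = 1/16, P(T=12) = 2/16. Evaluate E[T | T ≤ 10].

44/7

P(T ≤ 10) = 7/8.
Σ over the event: 5·5/16 + 6·5/16 + 7·1/8 + 9·1/16 + 10·1/16 = 11/2.
E[T | T ≤ 10] = (11/2) / (7/8) = 44/7.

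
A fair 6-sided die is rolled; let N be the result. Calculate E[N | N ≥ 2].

Given N ≥ 2, N is equally likely to be any of {2, 3, 4, 5, 6}.
E[N | N ≥ 2] = (2 + 3 + 4 + 5 + 6) / 5 = 4.

4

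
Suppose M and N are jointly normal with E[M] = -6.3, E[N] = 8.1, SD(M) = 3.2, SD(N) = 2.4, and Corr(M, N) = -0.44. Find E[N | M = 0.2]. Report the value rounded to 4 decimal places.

The regression of N on M has slope ρ·σ_N/σ_M and passes through (μ_M, μ_N).
E[N | M=0.2] = 8.1 + (-0.44)·(2.4/3.2)·(0.2 − (-6.3)) = 8.1 + (-0.33)·(6.5) = 5.9550.

5.9550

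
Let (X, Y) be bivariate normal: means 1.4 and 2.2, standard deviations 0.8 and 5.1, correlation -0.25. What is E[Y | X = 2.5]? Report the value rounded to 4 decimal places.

For a bivariate normal, E[Y | X=x] = μ_Y + ρ·(σ_Y/σ_X)·(x − μ_X).
E[Y | X=2.5] = 2.2 + (-0.25)·(5.1/0.8)·(2.5 − (1.4)) = 2.2 + (-1.59375)·(1.1) = 0.4469.

0.4469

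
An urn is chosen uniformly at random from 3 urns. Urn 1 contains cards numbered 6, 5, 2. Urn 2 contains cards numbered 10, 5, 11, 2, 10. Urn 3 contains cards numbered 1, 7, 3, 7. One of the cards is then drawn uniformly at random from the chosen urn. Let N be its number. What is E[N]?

E[N | urn 1] = (6+5+2)/3 = 13/3.
E[N | urn 2] = (10+5+11+2+10)/5 = 38/5.
E[N | urn 3] = (1+7+3+7)/4 = 9/2.
By the law of total expectation,
E[N] = (1/3)·(13/3) + (1/3)·(38/5) + (1/3)·(9/2) = 493/90.

493/90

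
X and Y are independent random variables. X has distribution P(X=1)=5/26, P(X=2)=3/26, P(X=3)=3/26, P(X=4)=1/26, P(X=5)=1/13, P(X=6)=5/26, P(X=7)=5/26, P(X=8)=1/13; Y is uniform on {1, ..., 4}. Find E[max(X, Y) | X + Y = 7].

P(X + Y = 7) = 11/104.
Summing max(X,Y)·P(x,y) over outcomes with X + Y = 7 gives 7/13.
E[max(X, Y) | X + Y = 7] = (7/13) / (11/104) = 56/11.

56/11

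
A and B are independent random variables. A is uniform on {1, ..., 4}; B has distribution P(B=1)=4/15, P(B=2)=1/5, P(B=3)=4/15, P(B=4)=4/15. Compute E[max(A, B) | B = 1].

5/2

P(B = 1) = 4/15.
Summing max(A,B)·P(x,y) over outcomes with B = 1 gives 2/3.
E[max(A, B) | B = 1] = (2/3) / (4/15) = 5/2.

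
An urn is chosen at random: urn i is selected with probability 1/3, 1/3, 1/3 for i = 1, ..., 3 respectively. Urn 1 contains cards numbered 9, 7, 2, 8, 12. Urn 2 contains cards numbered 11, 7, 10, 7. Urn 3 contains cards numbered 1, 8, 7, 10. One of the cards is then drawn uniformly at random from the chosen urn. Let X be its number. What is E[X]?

457/60

E[X | urn 1] = (9+7+2+8+12)/5 = 38/5.
E[X | urn 2] = (11+7+10+7)/4 = 35/4.
E[X | urn 3] = (1+8+7+10)/4 = 13/2.
E[X] = (1/3)·(38/5) + (1/3)·(35/4) + (1/3)·(13/2) = 457/60.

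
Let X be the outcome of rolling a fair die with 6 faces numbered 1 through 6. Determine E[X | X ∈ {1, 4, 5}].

P(X ∈ {1, 4, 5}) = 1/2.
Σ over the event: 1·1/6 + 4·1/6 + 5·1/6 = 5/3.
E[X | X ∈ {1, 4, 5}] = (5/3) / (1/2) = 10/3.

10/3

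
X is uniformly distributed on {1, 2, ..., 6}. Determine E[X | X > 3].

5

Given X > 3, X is equally likely to be any of {4, 5, 6}.
E[X | X > 3] = (4 + 5 + 6) / 3 = 5.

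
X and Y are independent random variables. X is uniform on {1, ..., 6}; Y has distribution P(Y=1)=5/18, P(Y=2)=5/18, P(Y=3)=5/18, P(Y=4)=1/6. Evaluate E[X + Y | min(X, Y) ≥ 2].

P(min(X, Y) ≥ 2) = 65/108.
Summing (X+Y)·P(x,y) over outcomes with min(X, Y) ≥ 2 gives 445/108.
E[X + Y | min(X, Y) ≥ 2] = (445/108) / (65/108) = 89/13.

89/13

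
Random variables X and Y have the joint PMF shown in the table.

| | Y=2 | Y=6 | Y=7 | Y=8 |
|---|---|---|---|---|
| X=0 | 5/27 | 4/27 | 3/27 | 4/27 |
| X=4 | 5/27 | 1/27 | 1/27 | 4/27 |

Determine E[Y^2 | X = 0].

567/16

P(X = 0) = 16/27.
Σ Y^2·P over the event = 4·(5/27) + 36·(4/27) + 49·(3/27) + 64·(4/27) = 21.
E[Y^2 | X = 0] = (21) / (16/27) = 567/16.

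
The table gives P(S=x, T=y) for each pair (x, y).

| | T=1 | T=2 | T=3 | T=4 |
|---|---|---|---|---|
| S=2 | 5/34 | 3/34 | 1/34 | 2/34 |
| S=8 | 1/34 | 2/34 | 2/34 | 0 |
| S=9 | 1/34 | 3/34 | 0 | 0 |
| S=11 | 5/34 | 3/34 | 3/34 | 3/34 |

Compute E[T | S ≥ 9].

P(S ≥ 9) = 9/17.
Summing T·P(S=x,T=y) over the conditioning event gives 39/34.
E[T | S ≥ 9] = (39/34) / (9/17) = 13/6.

13/6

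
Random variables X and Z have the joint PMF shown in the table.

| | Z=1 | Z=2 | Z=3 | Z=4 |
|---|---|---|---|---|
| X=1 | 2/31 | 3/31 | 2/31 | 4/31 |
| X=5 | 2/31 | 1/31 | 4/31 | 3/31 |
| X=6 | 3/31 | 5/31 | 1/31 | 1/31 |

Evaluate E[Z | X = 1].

P(X = 1) = 11/31.
Summing Z·P(X=x,Z=y) over the conditioning event gives 30/31.
E[Z | X = 1] = (30/31) / (11/31) = 30/11.

30/11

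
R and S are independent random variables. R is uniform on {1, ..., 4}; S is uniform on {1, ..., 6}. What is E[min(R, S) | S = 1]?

P(S = 1) = 1/6.
Summing min(R,S)·P(x,y) over outcomes with S = 1 gives 1/6.
E[min(R, S) | S = 1] = (1/6) / (1/6) = 1.

1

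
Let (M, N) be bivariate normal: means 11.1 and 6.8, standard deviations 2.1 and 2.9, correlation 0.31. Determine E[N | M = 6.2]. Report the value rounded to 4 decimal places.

4.7023

The regression of N on M has slope ρ·σ_N/σ_M and passes through (μ_M, μ_N).
E[N | M=6.2] = 6.8 + (0.31)·(2.9/2.1)·(6.2 − (11.1)) = 6.8 + (0.4281)·(-4.9) = 4.7023.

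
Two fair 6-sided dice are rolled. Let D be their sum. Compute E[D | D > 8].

P(D > 8) = 5/18.
Σ over the event: 9·1/9 + 10·1/12 + 11·1/18 + 12·1/36 = 25/9.
E[D | D > 8] = (25/9) / (5/18) = 10.

10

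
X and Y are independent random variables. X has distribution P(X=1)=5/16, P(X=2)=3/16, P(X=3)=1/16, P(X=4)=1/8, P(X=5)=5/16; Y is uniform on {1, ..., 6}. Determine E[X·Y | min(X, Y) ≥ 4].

165/7

P(min(X, Y) ≥ 4) = 7/32.
Summing XY·P(x,y) over outcomes with min(X, Y) ≥ 4 gives 165/32.
E[X·Y | min(X, Y) ≥ 4] = (165/32) / (7/32) = 165/7.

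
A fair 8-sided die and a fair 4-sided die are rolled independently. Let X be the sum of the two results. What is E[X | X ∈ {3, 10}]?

P(X ∈ {3, 10}) = 5/32.
Σ over the event: 3·1/16 + 10·3/32 = 9/8.
E[X | X ∈ {3, 10}] = (9/8) / (5/32) = 36/5.

36/5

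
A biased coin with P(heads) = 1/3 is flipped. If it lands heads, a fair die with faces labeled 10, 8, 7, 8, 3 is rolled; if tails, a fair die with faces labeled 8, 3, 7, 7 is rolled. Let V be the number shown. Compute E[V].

E[V | heads] = (10+8+7+8+3)/5 = 36/5.
E[V | tails] = (8+3+7+7)/4 = 25/4.
By the law of total expectation,
E[V] = (1/3)·(36/5) + (2/3)·(25/4) = 197/30.

197/30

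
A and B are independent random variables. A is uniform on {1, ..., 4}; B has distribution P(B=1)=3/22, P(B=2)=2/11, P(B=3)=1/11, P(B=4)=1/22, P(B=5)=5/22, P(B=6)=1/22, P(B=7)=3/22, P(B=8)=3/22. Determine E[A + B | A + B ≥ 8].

180/19

P(A + B ≥ 8) = 19/44.
Summing (A+B)·P(x,y) over outcomes with A + B ≥ 8 gives 45/11.
E[A + B | A + B ≥ 8] = (45/11) / (19/44) = 180/19.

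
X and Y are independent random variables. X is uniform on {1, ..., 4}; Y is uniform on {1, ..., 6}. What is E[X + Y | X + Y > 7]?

Outcomes with X + Y > 7: (2,6), (3,5), (3,6), (4,4), (4,5), (4,6), each with probability 1/24.
E[X + Y | X + Y > 7] = (8 + 8 + 9 + 8 + 9 + 10) / 6 = 26/3.

26/3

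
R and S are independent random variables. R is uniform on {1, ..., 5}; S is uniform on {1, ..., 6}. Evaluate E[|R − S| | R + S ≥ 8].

P(R + S ≥ 8) = 1/3.
Summing |R−S|·P(x,y) over outcomes with R + S ≥ 8 gives 8/15.
E[|R − S| | R + S ≥ 8] = (8/15) / (1/3) = 8/5.

8/5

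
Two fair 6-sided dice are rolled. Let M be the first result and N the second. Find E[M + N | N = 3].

13/2

P(N = 3) = 1/6.
Summing (M+N)·P(x,y) over outcomes with N = 3 gives 13/12.
E[M + N | N = 3] = (13/12) / (1/6) = 13/2.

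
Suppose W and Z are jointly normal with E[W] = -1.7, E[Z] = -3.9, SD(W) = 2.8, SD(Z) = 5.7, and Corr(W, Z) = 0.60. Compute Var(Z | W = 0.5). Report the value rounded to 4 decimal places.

Var(Z | W=x) = (1 − ρ²)·σ_Z².
Var(Z | W=0.5) = (5.7)²·(1 − (0.60)²) = 32.49·0.64 = 20.7936.

20.7936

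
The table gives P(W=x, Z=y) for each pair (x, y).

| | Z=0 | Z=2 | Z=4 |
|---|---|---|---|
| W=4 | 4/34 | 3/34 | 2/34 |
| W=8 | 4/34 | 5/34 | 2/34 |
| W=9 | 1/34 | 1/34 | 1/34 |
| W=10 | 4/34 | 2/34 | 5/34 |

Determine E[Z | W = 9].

2

P(W = 9) = 3/34.
Σ Z·P over the event = 0·(1/34) + 2·(1/34) + 4·(1/34) = 3/17.
E[Z | W = 9] = (3/17) / (3/34) = 2.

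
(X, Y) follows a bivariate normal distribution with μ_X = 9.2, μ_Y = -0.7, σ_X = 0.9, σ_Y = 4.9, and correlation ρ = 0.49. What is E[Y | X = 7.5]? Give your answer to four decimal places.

The regression of Y on X has slope ρ·σ_Y/σ_X and passes through (μ_X, μ_Y).
E[Y | X=7.5] = -0.7 + (0.49)·(4.9/0.9)·(7.5 − (9.2)) = -0.7 + (2.66778)·(-1.7) = -5.2352.

-5.2352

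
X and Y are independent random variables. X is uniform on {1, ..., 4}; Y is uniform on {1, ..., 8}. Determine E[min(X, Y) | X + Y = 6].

2

Outcomes with X + Y = 6: (1,5), (2,4), (3,3), (4,2), each with probability 1/32.
E[min(X, Y) | X + Y = 6] = (1 + 2 + 3 + 2) / 4 = 2.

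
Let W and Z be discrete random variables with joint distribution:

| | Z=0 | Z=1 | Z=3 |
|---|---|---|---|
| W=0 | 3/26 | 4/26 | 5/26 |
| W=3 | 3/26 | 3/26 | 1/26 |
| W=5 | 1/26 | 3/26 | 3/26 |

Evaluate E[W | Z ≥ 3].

P(Z ≥ 3) = 9/26.
Summing W·P(W=x,Z=y) over the conditioning event gives 9/13.
E[W | Z ≥ 3] = (9/13) / (9/26) = 2.

2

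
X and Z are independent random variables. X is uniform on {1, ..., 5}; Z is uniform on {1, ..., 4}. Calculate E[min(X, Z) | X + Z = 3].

1

Outcomes with X + Z = 3: (1,2), (2,1), each with probability 1/20.
E[min(X, Z) | X + Z = 3] = (1 + 1) / 2 = 1.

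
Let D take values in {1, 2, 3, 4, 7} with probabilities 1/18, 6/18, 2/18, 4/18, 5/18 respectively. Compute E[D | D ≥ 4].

17/3

P(D ≥ 4) = 1/2.
Σ over the event: 4·2/9 + 7·5/18 = 17/6.
E[D | D ≥ 4] = (17/6) / (1/2) = 17/3.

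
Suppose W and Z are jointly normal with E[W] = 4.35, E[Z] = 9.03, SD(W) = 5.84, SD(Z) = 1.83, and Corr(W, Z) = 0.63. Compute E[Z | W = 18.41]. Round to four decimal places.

11.8056

The regression of Z on W has slope ρ·σ_Z/σ_W and passes through (μ_W, μ_Z).
E[Z | W=18.41] = 9.03 + (0.63)·(1.83/5.84)·(18.41 − (4.35)) = 9.03 + (0.19741)·(14.06) = 11.8056.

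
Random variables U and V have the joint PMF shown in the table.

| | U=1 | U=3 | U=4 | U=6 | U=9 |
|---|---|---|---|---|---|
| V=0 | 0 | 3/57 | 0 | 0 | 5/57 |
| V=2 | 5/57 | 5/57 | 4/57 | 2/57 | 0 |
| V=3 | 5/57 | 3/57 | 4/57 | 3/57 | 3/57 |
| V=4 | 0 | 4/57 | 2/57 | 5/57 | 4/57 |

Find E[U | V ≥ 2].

209/49

P(V ≥ 2) = 49/57.
Summing U·P(U=x,V=y) over the conditioning event gives 11/3.
E[U | V ≥ 2] = (11/3) / (49/57) = 209/49.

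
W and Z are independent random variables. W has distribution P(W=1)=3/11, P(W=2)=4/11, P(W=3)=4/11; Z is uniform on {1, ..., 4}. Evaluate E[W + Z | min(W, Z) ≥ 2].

11/2

P(min(W, Z) ≥ 2) = 6/11.
Summing (W+Z)·P(x,y) over outcomes with min(W, Z) ≥ 2 gives 3.
E[W + Z | min(W, Z) ≥ 2] = (3) / (6/11) = 11/2.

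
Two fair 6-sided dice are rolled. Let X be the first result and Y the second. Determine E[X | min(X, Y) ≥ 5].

11/2

P(min(X, Y) ≥ 5) = 1/9.
Summing X·P(x,y) over outcomes with min(X, Y) ≥ 5 gives 11/18.
E[X | min(X, Y) ≥ 5] = (11/18) / (1/9) = 11/2.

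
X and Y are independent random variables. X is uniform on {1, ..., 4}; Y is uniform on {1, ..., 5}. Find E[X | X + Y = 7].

Outcomes with X + Y = 7: (2,5), (3,4), (4,3), each with probability 1/20.
E[X | X + Y = 7] = (2 + 3 + 4) / 3 = 3.

3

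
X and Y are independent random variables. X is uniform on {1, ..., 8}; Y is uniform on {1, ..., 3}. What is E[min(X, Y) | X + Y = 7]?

Outcomes with X + Y = 7: (4,3), (5,2), (6,1), each with probability 1/24.
E[min(X, Y) | X + Y = 7] = (3 + 2 + 1) / 3 = 2.

2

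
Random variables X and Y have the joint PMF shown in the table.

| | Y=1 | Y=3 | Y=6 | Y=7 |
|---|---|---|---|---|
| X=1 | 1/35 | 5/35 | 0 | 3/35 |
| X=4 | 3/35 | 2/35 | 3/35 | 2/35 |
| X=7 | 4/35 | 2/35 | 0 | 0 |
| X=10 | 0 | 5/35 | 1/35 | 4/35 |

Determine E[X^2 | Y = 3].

P(Y = 3) = 2/5.
Σ X^2·P over the event = 1·(5/35) + 16·(2/35) + 49·(2/35) + 100·(5/35) = 127/7.
E[X^2 | Y = 3] = (127/7) / (2/5) = 635/14.

635/14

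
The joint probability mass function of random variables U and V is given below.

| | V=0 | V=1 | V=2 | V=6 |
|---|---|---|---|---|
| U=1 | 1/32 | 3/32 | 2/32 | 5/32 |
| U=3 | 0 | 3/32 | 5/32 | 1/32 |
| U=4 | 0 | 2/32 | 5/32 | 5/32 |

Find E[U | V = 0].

1

P(V = 0) = 1/32.
Summing U·P(U=x,V=y) over the conditioning event gives 1/32.
E[U | V = 0] = (1/32) / (1/32) = 1.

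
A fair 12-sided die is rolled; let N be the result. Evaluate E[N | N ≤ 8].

Given N ≤ 8, N is equally likely to be any of {1, 2, 3, 4, 5, 6, 7, 8}.
E[N | N ≤ 8] = (1 + 2 + 3 + 4 + 5 + 6 + 7 + 8) / 8 = 9/2.

9/2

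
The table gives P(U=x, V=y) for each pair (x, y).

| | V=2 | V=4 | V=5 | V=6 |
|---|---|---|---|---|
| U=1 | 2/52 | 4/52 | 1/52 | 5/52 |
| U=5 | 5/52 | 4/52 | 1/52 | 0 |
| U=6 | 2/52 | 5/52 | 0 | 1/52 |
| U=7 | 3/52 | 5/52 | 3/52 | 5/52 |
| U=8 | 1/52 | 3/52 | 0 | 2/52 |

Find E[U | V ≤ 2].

P(V ≤ 2) = 1/4.
Σ U·P over the event = 1·(2/52) + 5·(5/52) + 6·(2/52) + 7·(3/52) + 8·(1/52) = 17/13.
E[U | V ≤ 2] = (17/13) / (1/4) = 68/13.

68/13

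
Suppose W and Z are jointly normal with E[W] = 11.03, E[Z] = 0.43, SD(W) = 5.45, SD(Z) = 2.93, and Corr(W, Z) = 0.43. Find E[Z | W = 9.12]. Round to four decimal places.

For a bivariate normal, E[Z | W=x] = μ_Z + ρ·(σ_Z/σ_W)·(x − μ_W).
E[Z | W=9.12] = 0.43 + (0.43)·(2.93/5.45)·(9.12 − (11.03)) = 0.43 + (0.23117)·(-1.91) = -0.0115.

-0.0115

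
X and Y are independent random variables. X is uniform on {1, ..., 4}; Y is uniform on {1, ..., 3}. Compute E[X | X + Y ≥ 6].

11/3

Outcomes with X + Y ≥ 6: (3,3), (4,2), (4,3), each with probability 1/12.
E[X | X + Y ≥ 6] = (3 + 4 + 4) / 3 = 11/3.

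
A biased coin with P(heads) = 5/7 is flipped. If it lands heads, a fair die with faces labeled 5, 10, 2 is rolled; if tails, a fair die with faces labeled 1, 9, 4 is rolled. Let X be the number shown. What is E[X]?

E[X | heads] = (5+10+2)/3 = 17/3.
E[X | tails] = (1+9+4)/3 = 14/3.
E[X] = (5/7)·(17/3) + (2/7)·(14/3) = 113/21.

113/21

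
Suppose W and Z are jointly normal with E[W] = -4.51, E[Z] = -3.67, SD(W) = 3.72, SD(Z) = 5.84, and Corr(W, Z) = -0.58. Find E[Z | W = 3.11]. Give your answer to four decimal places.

For a bivariate normal, E[Z | W=x] = μ_Z + ρ·(σ_Z/σ_W)·(x − μ_W).
E[Z | W=3.11] = -3.67 + (-0.58)·(5.84/3.72)·(3.11 − (-4.51)) = -3.67 + (-0.91054)·(7.62) = -10.6083.

-10.6083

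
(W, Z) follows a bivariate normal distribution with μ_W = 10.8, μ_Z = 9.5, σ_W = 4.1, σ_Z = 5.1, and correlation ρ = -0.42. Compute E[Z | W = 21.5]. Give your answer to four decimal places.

For a bivariate normal, E[Z | W=x] = μ_Z + ρ·(σ_Z/σ_W)·(x − μ_W).
E[Z | W=21.5] = 9.5 + (-0.42)·(5.1/4.1)·(21.5 − (10.8)) = 9.5 + (-0.52244)·(10.7) = 3.9099.

3.9099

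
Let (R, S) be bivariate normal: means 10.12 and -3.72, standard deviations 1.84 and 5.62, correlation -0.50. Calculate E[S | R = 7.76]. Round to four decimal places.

-0.1159

The regression of S on R has slope ρ·σ_S/σ_R and passes through (μ_R, μ_S).
E[S | R=7.76] = -3.72 + (-0.50)·(5.62/1.84)·(7.76 − (10.12)) = -3.72 + (-1.52717)·(-2.36) = -0.1159.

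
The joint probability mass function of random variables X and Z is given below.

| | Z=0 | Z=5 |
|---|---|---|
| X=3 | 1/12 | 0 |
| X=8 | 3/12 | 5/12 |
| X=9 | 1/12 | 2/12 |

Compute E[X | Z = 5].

P(Z = 5) = 7/12.
Σ X·P over the event = 8·(5/12) + 9·(2/12) = 29/6.
E[X | Z = 5] = (29/6) / (7/12) = 58/7.

58/7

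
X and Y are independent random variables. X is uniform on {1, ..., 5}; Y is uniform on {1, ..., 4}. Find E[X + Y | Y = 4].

7

P(Y = 4) = 1/4.
Summing (X+Y)·P(x,y) over outcomes with Y = 4 gives 7/4.
E[X + Y | Y = 4] = (7/4) / (1/4) = 7.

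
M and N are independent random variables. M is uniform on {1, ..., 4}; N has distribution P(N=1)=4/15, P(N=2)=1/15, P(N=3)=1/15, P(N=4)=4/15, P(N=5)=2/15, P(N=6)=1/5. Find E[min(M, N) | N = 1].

1

P(N = 1) = 4/15.
Summing min(M,N)·P(x,y) over outcomes with N = 1 gives 4/15.
E[min(M, N) | N = 1] = (4/15) / (4/15) = 1.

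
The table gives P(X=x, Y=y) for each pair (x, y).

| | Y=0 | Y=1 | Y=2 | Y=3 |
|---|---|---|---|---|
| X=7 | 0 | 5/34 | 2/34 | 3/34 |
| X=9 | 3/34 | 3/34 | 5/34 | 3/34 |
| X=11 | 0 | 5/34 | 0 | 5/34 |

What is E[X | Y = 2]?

P(Y = 2) = 7/34.
Σ X·P over the event = 7·(2/34) + 9·(5/34) = 59/34.
E[X | Y = 2] = (59/34) / (7/34) = 59/7.

59/7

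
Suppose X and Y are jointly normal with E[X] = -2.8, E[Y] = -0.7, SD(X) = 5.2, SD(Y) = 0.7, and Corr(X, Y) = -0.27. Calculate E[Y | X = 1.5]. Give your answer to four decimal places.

E[Y | X=x] = μ_Y + ρ(σ_Y/σ_X)(x − μ_X) for jointly normal variables.
E[Y | X=1.5] = -0.7 + (-0.27)·(0.7/5.2)·(1.5 − (-2.8)) = -0.7 + (-0.036346)·(4.3) = -0.8563.

-0.8563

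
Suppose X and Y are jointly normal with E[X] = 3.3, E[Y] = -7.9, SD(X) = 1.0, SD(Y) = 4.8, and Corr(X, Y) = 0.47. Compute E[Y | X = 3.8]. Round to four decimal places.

For a bivariate normal, E[Y | X=x] = μ_Y + ρ·(σ_Y/σ_X)·(x − μ_X).
E[Y | X=3.8] = -7.9 + (0.47)·(4.8/1.0)·(3.8 − (3.3)) = -7.9 + (2.256)·(0.5) = -6.7720.

-6.7720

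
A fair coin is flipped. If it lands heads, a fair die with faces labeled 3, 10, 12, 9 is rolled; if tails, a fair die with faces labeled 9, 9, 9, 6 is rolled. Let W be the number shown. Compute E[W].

67/8

E[W | heads] = (3+10+12+9)/4 = 17/2.
E[W | tails] = (9+9+9+6)/4 = 33/4.
By the law of total expectation,
E[W] = (1/2)·(17/2) + (1/2)·(33/4) = 67/8.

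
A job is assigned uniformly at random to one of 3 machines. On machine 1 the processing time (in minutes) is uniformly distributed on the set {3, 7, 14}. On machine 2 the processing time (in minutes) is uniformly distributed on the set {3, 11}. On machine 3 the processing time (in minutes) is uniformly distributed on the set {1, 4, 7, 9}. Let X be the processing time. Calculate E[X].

E[X | machine 1] = (3+7+14)/3 = 8.
E[X | machine 2] = (3+11)/2 = 7.
E[X | machine 3] = (1+4+7+9)/4 = 21/4.
By the law of total expectation,
E[X] = (1/3)·(8) + (1/3)·(7) + (1/3)·(21/4) = 27/4.

27/4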